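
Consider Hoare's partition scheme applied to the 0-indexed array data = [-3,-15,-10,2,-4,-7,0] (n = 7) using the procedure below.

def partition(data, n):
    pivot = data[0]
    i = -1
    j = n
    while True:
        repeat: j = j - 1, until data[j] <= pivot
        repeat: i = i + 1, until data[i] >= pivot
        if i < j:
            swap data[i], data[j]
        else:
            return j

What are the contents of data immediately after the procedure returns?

[-7,-15,-10,-4,2,-3,0]

pivot = data[0] = -3; i = -1, j = 7
j→5 (data[5]=-7≤-3), i→0 (data[0]=-3≥-3); i<j, swap → [-7,-15,-10,2,-4,-3,0]
j→4 (data[4]=-4≤-3), i→3 (data[3]=2≥-3); i<j, swap → [-7,-15,-10,-4,2,-3,0]
j→3, i→4; i≥j, return j=3. data = [-7,-15,-10,-4,2,-3,0]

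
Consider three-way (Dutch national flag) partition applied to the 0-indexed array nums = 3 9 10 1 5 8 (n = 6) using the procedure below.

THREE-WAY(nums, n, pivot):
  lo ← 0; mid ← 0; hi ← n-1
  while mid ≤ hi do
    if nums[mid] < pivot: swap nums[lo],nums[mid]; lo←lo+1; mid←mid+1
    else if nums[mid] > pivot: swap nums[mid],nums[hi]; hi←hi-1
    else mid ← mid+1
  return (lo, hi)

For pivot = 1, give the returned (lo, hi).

pivot = 1; lo=0, mid=0, hi=5
nums[mid]=3>1: swap nums[0],nums[5]; hi=4 → 8 9 10 1 5 3
nums[mid]=8>1: swap nums[0],nums[4]; hi=3 → 5 9 10 1 8 3
nums[mid]=5>1: swap nums[0],nums[3]; hi=2 → 1 9 10 5 8 3
nums[mid]=1=1: mid=1
nums[mid]=9>1: swap nums[1],nums[2]; hi=1 → 1 10 9 5 8 3
nums[mid]=10>1: swap nums[1],nums[1]; hi=0 → 1 10 9 5 8 3
end: lo=0, hi=0; nums = 1 10 9 5 8 3

(0, 0)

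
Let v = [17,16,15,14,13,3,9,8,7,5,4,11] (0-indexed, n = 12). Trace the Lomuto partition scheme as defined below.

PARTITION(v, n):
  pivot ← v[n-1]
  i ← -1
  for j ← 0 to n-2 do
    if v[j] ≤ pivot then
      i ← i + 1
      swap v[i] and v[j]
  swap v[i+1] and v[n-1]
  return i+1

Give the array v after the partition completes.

[3,9,8,7,5,4,11,15,14,13,17,16]

pivot=11, i=-1
j=0: 17>11, skip
j=1: 16>11, skip
j=2: 15>11, skip
j=3: 14>11, skip
j=4: 13>11, skip
j=5: 3≤11, i=0, swap(0,5) ⇒ [3,16,15,14,13,17,9,8,7,5,4,11]
j=6: 9≤11, i=1, swap(1,6) ⇒ [3,9,15,14,13,17,16,8,7,5,4,11]
j=7: 8≤11, i=2, swap(2,7) ⇒ [3,9,8,14,13,17,16,15,7,5,4,11]
j=8: 7≤11, i=3, swap(3,8) ⇒ [3,9,8,7,13,17,16,15,14,5,4,11]
j=9: 5≤11, i=4, swap(4,9) ⇒ [3,9,8,7,5,17,16,15,14,13,4,11]
j=10: 4≤11, i=5, swap(5,10) ⇒ [3,9,8,7,5,4,16,15,14,13,17,11]
swap(6,11) ⇒ [3,9,8,7,5,4,11,15,14,13,17,16]; return 6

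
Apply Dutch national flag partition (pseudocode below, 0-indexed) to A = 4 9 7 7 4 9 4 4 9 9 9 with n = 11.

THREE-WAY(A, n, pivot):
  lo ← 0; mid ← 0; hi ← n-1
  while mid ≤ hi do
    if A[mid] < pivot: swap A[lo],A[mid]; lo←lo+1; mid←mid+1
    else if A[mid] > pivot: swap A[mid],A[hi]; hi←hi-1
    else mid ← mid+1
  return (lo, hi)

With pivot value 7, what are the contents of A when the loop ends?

lo=0 mid=0 hi=10
4<7: swap(0,0), lo=1 mid=1 ⇒ 4 9 7 7 4 9 4 4 9 9 9
9>7: swap(1,10), hi=9 ⇒ 4 9 7 7 4 9 4 4 9 9 9
9>7: swap(1,9), hi=8 ⇒ 4 9 7 7 4 9 4 4 9 9 9
9>7: swap(1,8), hi=7 ⇒ 4 9 7 7 4 9 4 4 9 9 9
9>7: swap(1,7), hi=6 ⇒ 4 4 7 7 4 9 4 9 9 9 9
4<7: swap(1,1), lo=2 mid=2 ⇒ 4 4 7 7 4 9 4 9 9 9 9
7=7: mid=3
7=7: mid=4
4<7: swap(2,4), lo=3 mid=5 ⇒ 4 4 4 7 7 9 4 9 9 9 9
9>7: swap(5,6), hi=5 ⇒ 4 4 4 7 7 4 9 9 9 9 9
4<7: swap(3,5), lo=4 mid=6 ⇒ 4 4 4 4 7 7 9 9 9 9 9
done. lo=4 hi=5; A=4 4 4 4 7 7 9 9 9 9 9

4 4 4 4 7 7 9 9 9 9 9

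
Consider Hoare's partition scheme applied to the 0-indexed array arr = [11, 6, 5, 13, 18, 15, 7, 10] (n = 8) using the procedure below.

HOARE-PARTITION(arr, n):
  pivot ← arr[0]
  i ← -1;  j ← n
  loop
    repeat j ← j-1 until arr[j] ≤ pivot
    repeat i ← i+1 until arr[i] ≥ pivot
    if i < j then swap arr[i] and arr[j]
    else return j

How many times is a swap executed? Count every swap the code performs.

pivot=11
j stops at 7 (10), i stops at 0 (11); swap ⇒ [10, 6, 5, 13, 18, 15, 7, 11]
j stops at 6 (7), i stops at 3 (13); swap ⇒ [10, 6, 5, 7, 18, 15, 13, 11]
j stops at 3, i stops at 4; i≥j ⇒ return 3. arr=[10, 6, 5, 7, 18, 15, 13, 11]

2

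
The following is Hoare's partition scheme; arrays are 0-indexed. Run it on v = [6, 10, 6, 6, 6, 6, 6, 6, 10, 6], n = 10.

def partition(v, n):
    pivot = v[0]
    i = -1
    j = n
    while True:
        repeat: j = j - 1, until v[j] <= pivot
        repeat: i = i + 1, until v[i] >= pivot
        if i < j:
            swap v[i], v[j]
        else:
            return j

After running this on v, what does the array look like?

pivot = v[0] = 6; i = -1, j = 10
j→9 (v[9]=6≤6), i→0 (v[0]=6≥6); i<j, swap → [6, 10, 6, 6, 6, 6, 6, 6, 10, 6]
j→7 (v[7]=6≤6), i→1 (v[1]=10≥6); i<j, swap → [6, 6, 6, 6, 6, 6, 6, 10, 10, 6]
j→6 (v[6]=6≤6), i→2 (v[2]=6≥6); i<j, swap → [6, 6, 6, 6, 6, 6, 6, 10, 10, 6]
j→5 (v[5]=6≤6), i→3 (v[3]=6≥6); i<j, swap → [6, 6, 6, 6, 6, 6, 6, 10, 10, 6]
j→4, i→4; i≥j, return j=4. v = [6, 6, 6, 6, 6, 6, 6, 10, 10, 6]

[6, 6, 6, 6, 6, 6, 6, 10, 10, 6]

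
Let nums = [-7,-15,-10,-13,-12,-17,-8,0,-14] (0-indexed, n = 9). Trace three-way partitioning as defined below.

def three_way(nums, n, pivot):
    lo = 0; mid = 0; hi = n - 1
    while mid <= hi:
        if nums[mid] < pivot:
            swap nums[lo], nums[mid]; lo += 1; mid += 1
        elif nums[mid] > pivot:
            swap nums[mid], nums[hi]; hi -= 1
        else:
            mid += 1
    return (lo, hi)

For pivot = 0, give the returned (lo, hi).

lo=0 mid=0 hi=8
-7<0: swap(0,0), lo=1 mid=1 ⇒ [-7,-15,-10,-13,-12,-17,-8,0,-14]
-15<0: swap(1,1), lo=2 mid=2 ⇒ [-7,-15,-10,-13,-12,-17,-8,0,-14]
-10<0: swap(2,2), lo=3 mid=3 ⇒ [-7,-15,-10,-13,-12,-17,-8,0,-14]
-13<0: swap(3,3), lo=4 mid=4 ⇒ [-7,-15,-10,-13,-12,-17,-8,0,-14]
-12<0: swap(4,4), lo=5 mid=5 ⇒ [-7,-15,-10,-13,-12,-17,-8,0,-14]
-17<0: swap(5,5), lo=6 mid=6 ⇒ [-7,-15,-10,-13,-12,-17,-8,0,-14]
-8<0: swap(6,6), lo=7 mid=7 ⇒ [-7,-15,-10,-13,-12,-17,-8,0,-14]
0=0: mid=8
-14<0: swap(7,8), lo=8 mid=9 ⇒ [-7,-15,-10,-13,-12,-17,-8,-14,0]
done. lo=8 hi=8; nums=[-7,-15,-10,-13,-12,-17,-8,-14,0]

(8, 8)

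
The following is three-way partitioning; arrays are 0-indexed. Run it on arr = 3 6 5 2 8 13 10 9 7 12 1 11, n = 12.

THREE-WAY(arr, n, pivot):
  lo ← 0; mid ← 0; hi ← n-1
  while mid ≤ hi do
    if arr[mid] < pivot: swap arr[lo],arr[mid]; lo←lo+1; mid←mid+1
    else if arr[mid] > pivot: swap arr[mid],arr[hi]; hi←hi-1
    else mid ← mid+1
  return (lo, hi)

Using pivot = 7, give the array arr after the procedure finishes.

3 6 5 2 1 7 9 10 12 13 11 8

pivot = 7; lo=0, mid=0, hi=11
arr[mid]=3<7: swap arr[0],arr[0]; lo=1,mid=1 → 3 6 5 2 8 13 10 9 7 12 1 11
arr[mid]=6<7: swap arr[1],arr[1]; lo=2,mid=2 → 3 6 5 2 8 13 10 9 7 12 1 11
arr[mid]=5<7: swap arr[2],arr[2]; lo=3,mid=3 → 3 6 5 2 8 13 10 9 7 12 1 11
arr[mid]=2<7: swap arr[3],arr[3]; lo=4,mid=4 → 3 6 5 2 8 13 10 9 7 12 1 11
arr[mid]=8>7: swap arr[4],arr[11]; hi=10 → 3 6 5 2 11 13 10 9 7 12 1 8
arr[mid]=11>7: swap arr[4],arr[10]; hi=9 → 3 6 5 2 1 13 10 9 7 12 11 8
arr[mid]=1<7: swap arr[4],arr[4]; lo=5,mid=5 → 3 6 5 2 1 13 10 9 7 12 11 8
arr[mid]=13>7: swap arr[5],arr[9]; hi=8 → 3 6 5 2 1 12 10 9 7 13 11 8
arr[mid]=12>7: swap arr[5],arr[8]; hi=7 → 3 6 5 2 1 7 10 9 12 13 11 8
arr[mid]=7=7: mid=6
arr[mid]=10>7: swap arr[6],arr[7]; hi=6 → 3 6 5 2 1 7 9 10 12 13 11 8
arr[mid]=9>7: swap arr[6],arr[6]; hi=5 → 3 6 5 2 1 7 9 10 12 13 11 8
end: lo=5, hi=5; arr = 3 6 5 2 1 7 9 10 12 13 11 8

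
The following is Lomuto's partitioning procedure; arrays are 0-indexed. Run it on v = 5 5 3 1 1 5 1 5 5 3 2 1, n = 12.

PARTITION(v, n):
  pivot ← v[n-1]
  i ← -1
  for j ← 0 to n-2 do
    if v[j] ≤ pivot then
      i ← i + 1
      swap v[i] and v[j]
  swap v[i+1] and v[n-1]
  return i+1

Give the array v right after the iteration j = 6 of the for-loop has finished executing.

pivot=1, i=-1
j=0: 5>1, skip
j=1: 5>1, skip
j=2: 3>1, skip
j=3: 1≤1, i=0, swap(0,3) ⇒ 1 5 3 5 1 5 1 5 5 3 2 1
j=4: 1≤1, i=1, swap(1,4) ⇒ 1 1 3 5 5 5 1 5 5 3 2 1
j=5: 5>1, skip
j=6: 1≤1, i=2, swap(2,6) ⇒ 1 1 1 5 5 5 3 5 5 3 2 1
(after j=6) v = 1 1 1 5 5 5 3 5 5 3 2 1

1 1 1 5 5 5 3 5 5 3 2 1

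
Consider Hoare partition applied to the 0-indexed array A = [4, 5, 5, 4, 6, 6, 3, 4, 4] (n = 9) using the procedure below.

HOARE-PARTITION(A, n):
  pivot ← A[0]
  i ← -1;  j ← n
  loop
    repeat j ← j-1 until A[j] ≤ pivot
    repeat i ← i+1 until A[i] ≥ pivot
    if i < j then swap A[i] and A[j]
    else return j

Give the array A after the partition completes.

pivot=4
j stops at 8 (4), i stops at 0 (4); swap ⇒ [4, 5, 5, 4, 6, 6, 3, 4, 4]
j stops at 7 (4), i stops at 1 (5); swap ⇒ [4, 4, 5, 4, 6, 6, 3, 5, 4]
j stops at 6 (3), i stops at 2 (5); swap ⇒ [4, 4, 3, 4, 6, 6, 5, 5, 4]
j stops at 3, i stops at 3; i≥j ⇒ return 3. A=[4, 4, 3, 4, 6, 6, 5, 5, 4]

[4, 4, 3, 4, 6, 6, 5, 5, 4]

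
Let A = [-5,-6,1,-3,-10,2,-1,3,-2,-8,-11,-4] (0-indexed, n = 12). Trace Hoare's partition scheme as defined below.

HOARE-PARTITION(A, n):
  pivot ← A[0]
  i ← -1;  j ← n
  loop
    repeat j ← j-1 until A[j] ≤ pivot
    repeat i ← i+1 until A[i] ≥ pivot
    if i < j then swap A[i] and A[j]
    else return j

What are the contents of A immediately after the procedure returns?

pivot = A[0] = -5; i = -1, j = 12
j→10 (A[10]=-11≤-5), i→0 (A[0]=-5≥-5); i<j, swap → [-11,-6,1,-3,-10,2,-1,3,-2,-8,-5,-4]
j→9 (A[9]=-8≤-5), i→2 (A[2]=1≥-5); i<j, swap → [-11,-6,-8,-3,-10,2,-1,3,-2,1,-5,-4]
j→4 (A[4]=-10≤-5), i→3 (A[3]=-3≥-5); i<j, swap → [-11,-6,-8,-10,-3,2,-1,3,-2,1,-5,-4]
j→3, i→4; i≥j, return j=3. A = [-11,-6,-8,-10,-3,2,-1,3,-2,1,-5,-4]

[-11,-6,-8,-10,-3,2,-1,3,-2,1,-5,-4]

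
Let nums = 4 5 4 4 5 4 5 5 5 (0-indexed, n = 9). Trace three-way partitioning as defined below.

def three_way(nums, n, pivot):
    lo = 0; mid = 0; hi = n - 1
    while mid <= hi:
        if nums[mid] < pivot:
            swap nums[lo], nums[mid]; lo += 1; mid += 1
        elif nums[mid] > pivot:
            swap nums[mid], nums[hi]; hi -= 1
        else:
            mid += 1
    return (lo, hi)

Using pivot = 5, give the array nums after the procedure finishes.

4 4 4 4 5 5 5 5 5

lo=0 mid=0 hi=8
4<5: swap(0,0), lo=1 mid=1 ⇒ 4 5 4 4 5 4 5 5 5
5=5: mid=2
4<5: swap(1,2), lo=2 mid=3 ⇒ 4 4 5 4 5 4 5 5 5
4<5: swap(2,3), lo=3 mid=4 ⇒ 4 4 4 5 5 4 5 5 5
5=5: mid=5
4<5: swap(3,5), lo=4 mid=6 ⇒ 4 4 4 4 5 5 5 5 5
5=5: mid=7
5=5: mid=8
5=5: mid=9
done. lo=4 hi=8; nums=4 4 4 4 5 5 5 5 5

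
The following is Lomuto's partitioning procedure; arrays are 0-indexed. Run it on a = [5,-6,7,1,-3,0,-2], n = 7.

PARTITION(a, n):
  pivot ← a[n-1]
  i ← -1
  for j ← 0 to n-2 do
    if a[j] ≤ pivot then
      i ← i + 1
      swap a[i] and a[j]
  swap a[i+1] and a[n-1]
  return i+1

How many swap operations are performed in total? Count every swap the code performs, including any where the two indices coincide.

3

pivot = a[6] = -2; i = -1
j=0: a[0]=5 > -2 → no swap
j=1: a[1]=-6 ≤ -2 → i=0, swap a[0],a[1] → [-6,5,7,1,-3,0,-2]
j=2: a[2]=7 > -2 → no swap
j=3: a[3]=1 > -2 → no swap
j=4: a[4]=-3 ≤ -2 → i=1, swap a[1],a[4] → [-6,-3,7,1,5,0,-2]
j=5: a[5]=0 > -2 → no swap
final swap a[2],a[6] → [-6,-3,-2,1,5,0,7]; return 2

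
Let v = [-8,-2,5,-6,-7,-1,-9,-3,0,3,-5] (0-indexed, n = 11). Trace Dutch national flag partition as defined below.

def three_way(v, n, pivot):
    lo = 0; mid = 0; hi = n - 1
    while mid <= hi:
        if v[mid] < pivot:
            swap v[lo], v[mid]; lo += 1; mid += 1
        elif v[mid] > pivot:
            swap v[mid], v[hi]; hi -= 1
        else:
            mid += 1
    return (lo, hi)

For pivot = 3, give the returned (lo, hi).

lo=0 mid=0 hi=10
-8<3: swap(0,0), lo=1 mid=1 ⇒ [-8,-2,5,-6,-7,-1,-9,-3,0,3,-5]
-2<3: swap(1,1), lo=2 mid=2 ⇒ [-8,-2,5,-6,-7,-1,-9,-3,0,3,-5]
5>3: swap(2,10), hi=9 ⇒ [-8,-2,-5,-6,-7,-1,-9,-3,0,3,5]
-5<3: swap(2,2), lo=3 mid=3 ⇒ [-8,-2,-5,-6,-7,-1,-9,-3,0,3,5]
-6<3: swap(3,3), lo=4 mid=4 ⇒ [-8,-2,-5,-6,-7,-1,-9,-3,0,3,5]
-7<3: swap(4,4), lo=5 mid=5 ⇒ [-8,-2,-5,-6,-7,-1,-9,-3,0,3,5]
-1<3: swap(5,5), lo=6 mid=6 ⇒ [-8,-2,-5,-6,-7,-1,-9,-3,0,3,5]
-9<3: swap(6,6), lo=7 mid=7 ⇒ [-8,-2,-5,-6,-7,-1,-9,-3,0,3,5]
-3<3: swap(7,7), lo=8 mid=8 ⇒ [-8,-2,-5,-6,-7,-1,-9,-3,0,3,5]
0<3: swap(8,8), lo=9 mid=9 ⇒ [-8,-2,-5,-6,-7,-1,-9,-3,0,3,5]
3=3: mid=10
done. lo=9 hi=9; v=[-8,-2,-5,-6,-7,-1,-9,-3,0,3,5]

(9, 9)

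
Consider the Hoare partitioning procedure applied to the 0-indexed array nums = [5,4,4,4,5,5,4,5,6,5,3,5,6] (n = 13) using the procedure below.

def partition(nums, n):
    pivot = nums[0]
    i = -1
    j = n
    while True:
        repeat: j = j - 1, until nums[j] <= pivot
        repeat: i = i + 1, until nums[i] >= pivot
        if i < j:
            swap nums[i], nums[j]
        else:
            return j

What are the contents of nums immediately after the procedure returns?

pivot = nums[0] = 5; i = -1, j = 13
j→11 (nums[11]=5≤5), i→0 (nums[0]=5≥5); i<j, swap → [5,4,4,4,5,5,4,5,6,5,3,5,6]
j→10 (nums[10]=3≤5), i→4 (nums[4]=5≥5); i<j, swap → [5,4,4,4,3,5,4,5,6,5,5,5,6]
j→9 (nums[9]=5≤5), i→5 (nums[5]=5≥5); i<j, swap → [5,4,4,4,3,5,4,5,6,5,5,5,6]
j→7, i→7; i≥j, return j=7. nums = [5,4,4,4,3,5,4,5,6,5,5,5,6]

[5,4,4,4,3,5,4,5,6,5,5,5,6]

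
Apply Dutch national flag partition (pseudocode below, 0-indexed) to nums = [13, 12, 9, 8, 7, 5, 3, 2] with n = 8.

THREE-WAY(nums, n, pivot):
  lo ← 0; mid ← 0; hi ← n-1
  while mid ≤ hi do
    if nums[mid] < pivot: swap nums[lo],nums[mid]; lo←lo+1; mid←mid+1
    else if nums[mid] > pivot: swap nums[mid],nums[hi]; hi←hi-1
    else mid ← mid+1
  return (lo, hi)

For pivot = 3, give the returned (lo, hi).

pivot = 3; lo=0, mid=0, hi=7
nums[mid]=13>3: swap nums[0],nums[7]; hi=6 → [2, 12, 9, 8, 7, 5, 3, 13]
nums[mid]=2<3: swap nums[0],nums[0]; lo=1,mid=1 → [2, 12, 9, 8, 7, 5, 3, 13]
nums[mid]=12>3: swap nums[1],nums[6]; hi=5 → [2, 3, 9, 8, 7, 5, 12, 13]
nums[mid]=3=3: mid=2
nums[mid]=9>3: swap nums[2],nums[5]; hi=4 → [2, 3, 5, 8, 7, 9, 12, 13]
nums[mid]=5>3: swap nums[2],nums[4]; hi=3 → [2, 3, 7, 8, 5, 9, 12, 13]
nums[mid]=7>3: swap nums[2],nums[3]; hi=2 → [2, 3, 8, 7, 5, 9, 12, 13]
nums[mid]=8>3: swap nums[2],nums[2]; hi=1 → [2, 3, 8, 7, 5, 9, 12, 13]
end: lo=1, hi=1; nums = [2, 3, 8, 7, 5, 9, 12, 13]

(1, 1)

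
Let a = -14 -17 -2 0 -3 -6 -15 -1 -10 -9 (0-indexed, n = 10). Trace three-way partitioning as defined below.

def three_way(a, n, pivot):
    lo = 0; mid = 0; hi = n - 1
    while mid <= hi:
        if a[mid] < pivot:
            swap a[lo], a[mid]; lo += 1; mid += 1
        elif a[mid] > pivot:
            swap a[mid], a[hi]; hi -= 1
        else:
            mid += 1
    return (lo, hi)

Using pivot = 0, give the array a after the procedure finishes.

pivot = 0; lo=0, mid=0, hi=9
a[mid]=-14<0: swap a[0],a[0]; lo=1,mid=1 → -14 -17 -2 0 -3 -6 -15 -1 -10 -9
a[mid]=-17<0: swap a[1],a[1]; lo=2,mid=2 → -14 -17 -2 0 -3 -6 -15 -1 -10 -9
a[mid]=-2<0: swap a[2],a[2]; lo=3,mid=3 → -14 -17 -2 0 -3 -6 -15 -1 -10 -9
a[mid]=0=0: mid=4
a[mid]=-3<0: swap a[3],a[4]; lo=4,mid=5 → -14 -17 -2 -3 0 -6 -15 -1 -10 -9
a[mid]=-6<0: swap a[4],a[5]; lo=5,mid=6 → -14 -17 -2 -3 -6 0 -15 -1 -10 -9
a[mid]=-15<0: swap a[5],a[6]; lo=6,mid=7 → -14 -17 -2 -3 -6 -15 0 -1 -10 -9
a[mid]=-1<0: swap a[6],a[7]; lo=7,mid=8 → -14 -17 -2 -3 -6 -15 -1 0 -10 -9
a[mid]=-10<0: swap a[7],a[8]; lo=8,mid=9 → -14 -17 -2 -3 -6 -15 -1 -10 0 -9
a[mid]=-9<0: swap a[8],a[9]; lo=9,mid=10 → -14 -17 -2 -3 -6 -15 -1 -10 -9 0
end: lo=9, hi=9; a = -14 -17 -2 -3 -6 -15 -1 -10 -9 0

-14 -17 -2 -3 -6 -15 -1 -10 -9 0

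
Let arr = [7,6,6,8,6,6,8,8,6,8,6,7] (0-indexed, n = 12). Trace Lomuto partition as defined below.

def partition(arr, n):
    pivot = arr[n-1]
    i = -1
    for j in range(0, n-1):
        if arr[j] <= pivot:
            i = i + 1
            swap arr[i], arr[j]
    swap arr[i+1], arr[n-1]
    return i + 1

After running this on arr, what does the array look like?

[7,6,6,6,6,6,6,7,8,8,8,8]

pivot=7, i=-1
j=0: 7≤7, i=0, swap(0,0) ⇒ [7,6,6,8,6,6,8,8,6,8,6,7]
j=1: 6≤7, i=1, swap(1,1) ⇒ [7,6,6,8,6,6,8,8,6,8,6,7]
j=2: 6≤7, i=2, swap(2,2) ⇒ [7,6,6,8,6,6,8,8,6,8,6,7]
j=3: 8>7, skip
j=4: 6≤7, i=3, swap(3,4) ⇒ [7,6,6,6,8,6,8,8,6,8,6,7]
j=5: 6≤7, i=4, swap(4,5) ⇒ [7,6,6,6,6,8,8,8,6,8,6,7]
j=6: 8>7, skip
j=7: 8>7, skip
j=8: 6≤7, i=5, swap(5,8) ⇒ [7,6,6,6,6,6,8,8,8,8,6,7]
j=9: 8>7, skip
j=10: 6≤7, i=6, swap(6,10) ⇒ [7,6,6,6,6,6,6,8,8,8,8,7]
swap(7,11) ⇒ [7,6,6,6,6,6,6,7,8,8,8,8]; return 7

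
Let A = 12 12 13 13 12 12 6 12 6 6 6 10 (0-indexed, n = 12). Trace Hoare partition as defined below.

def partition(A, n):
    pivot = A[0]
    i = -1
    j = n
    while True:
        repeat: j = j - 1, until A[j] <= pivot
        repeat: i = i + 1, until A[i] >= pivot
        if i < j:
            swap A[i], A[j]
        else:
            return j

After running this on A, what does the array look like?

pivot=12
j stops at 11 (10), i stops at 0 (12); swap ⇒ 10 12 13 13 12 12 6 12 6 6 6 12
j stops at 10 (6), i stops at 1 (12); swap ⇒ 10 6 13 13 12 12 6 12 6 6 12 12
j stops at 9 (6), i stops at 2 (13); swap ⇒ 10 6 6 13 12 12 6 12 6 13 12 12
j stops at 8 (6), i stops at 3 (13); swap ⇒ 10 6 6 6 12 12 6 12 13 13 12 12
j stops at 7 (12), i stops at 4 (12); swap ⇒ 10 6 6 6 12 12 6 12 13 13 12 12
j stops at 6 (6), i stops at 5 (12); swap ⇒ 10 6 6 6 12 6 12 12 13 13 12 12
j stops at 5, i stops at 6; i≥j ⇒ return 5. A=10 6 6 6 12 6 12 12 13 13 12 12

10 6 6 6 12 6 12 12 13 13 12 12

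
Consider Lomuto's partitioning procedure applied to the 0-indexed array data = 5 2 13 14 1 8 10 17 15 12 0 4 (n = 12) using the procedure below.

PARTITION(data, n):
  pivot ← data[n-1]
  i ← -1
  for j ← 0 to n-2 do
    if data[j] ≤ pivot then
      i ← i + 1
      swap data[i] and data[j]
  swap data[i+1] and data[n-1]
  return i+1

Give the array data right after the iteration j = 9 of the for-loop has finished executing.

pivot=4, i=-1
j=0: 5>4, skip
j=1: 2≤4, i=0, swap(0,1) ⇒ 2 5 13 14 1 8 10 17 15 12 0 4
j=2: 13>4, skip
j=3: 14>4, skip
j=4: 1≤4, i=1, swap(1,4) ⇒ 2 1 13 14 5 8 10 17 15 12 0 4
j=5: 8>4, skip
j=6: 10>4, skip
j=7: 17>4, skip
j=8: 15>4, skip
j=9: 12>4, skip
(after j=9) data = 2 1 13 14 5 8 10 17 15 12 0 4

2 1 13 14 5 8 10 17 15 12 0 4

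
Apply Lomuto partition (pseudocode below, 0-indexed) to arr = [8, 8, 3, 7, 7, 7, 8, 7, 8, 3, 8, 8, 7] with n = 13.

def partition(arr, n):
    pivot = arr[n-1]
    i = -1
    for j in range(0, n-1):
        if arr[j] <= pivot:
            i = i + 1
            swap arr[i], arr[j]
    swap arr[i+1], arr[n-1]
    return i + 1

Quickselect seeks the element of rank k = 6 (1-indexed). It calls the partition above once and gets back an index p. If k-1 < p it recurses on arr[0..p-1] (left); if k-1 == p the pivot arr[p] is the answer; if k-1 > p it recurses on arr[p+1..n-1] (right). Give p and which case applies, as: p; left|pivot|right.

pivot=7, i=-1
j=0: 8>7, skip
j=1: 8>7, skip
j=2: 3≤7, i=0, swap(0,2) ⇒ [3, 8, 8, 7, 7, 7, 8, 7, 8, 3, 8, 8, 7]
j=3: 7≤7, i=1, swap(1,3) ⇒ [3, 7, 8, 8, 7, 7, 8, 7, 8, 3, 8, 8, 7]
j=4: 7≤7, i=2, swap(2,4) ⇒ [3, 7, 7, 8, 8, 7, 8, 7, 8, 3, 8, 8, 7]
j=5: 7≤7, i=3, swap(3,5) ⇒ [3, 7, 7, 7, 8, 8, 8, 7, 8, 3, 8, 8, 7]
j=6: 8>7, skip
j=7: 7≤7, i=4, swap(4,7) ⇒ [3, 7, 7, 7, 7, 8, 8, 8, 8, 3, 8, 8, 7]
j=8: 8>7, skip
j=9: 3≤7, i=5, swap(5,9) ⇒ [3, 7, 7, 7, 7, 3, 8, 8, 8, 8, 8, 8, 7]
j=10: 8>7, skip
j=11: 8>7, skip
swap(6,12) ⇒ [3, 7, 7, 7, 7, 3, 7, 8, 8, 8, 8, 8, 8]; return 6
p = 6; k-1 = 5 < 6 ⇒ left

6; left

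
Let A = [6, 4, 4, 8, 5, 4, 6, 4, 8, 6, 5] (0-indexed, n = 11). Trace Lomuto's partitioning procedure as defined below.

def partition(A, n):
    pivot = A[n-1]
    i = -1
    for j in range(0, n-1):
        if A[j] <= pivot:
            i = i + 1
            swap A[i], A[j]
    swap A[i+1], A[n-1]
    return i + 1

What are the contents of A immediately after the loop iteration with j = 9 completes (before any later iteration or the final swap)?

[4, 4, 5, 4, 4, 8, 6, 6, 8, 6, 5]

pivot = A[10] = 5; i = -1
j=0: A[0]=6 > 5 → no swap
j=1: A[1]=4 ≤ 5 → i=0, swap A[0],A[1] → [4, 6, 4, 8, 5, 4, 6, 4, 8, 6, 5]
j=2: A[2]=4 ≤ 5 → i=1, swap A[1],A[2] → [4, 4, 6, 8, 5, 4, 6, 4, 8, 6, 5]
j=3: A[3]=8 > 5 → no swap
j=4: A[4]=5 ≤ 5 → i=2, swap A[2],A[4] → [4, 4, 5, 8, 6, 4, 6, 4, 8, 6, 5]
j=5: A[5]=4 ≤ 5 → i=3, swap A[3],A[5] → [4, 4, 5, 4, 6, 8, 6, 4, 8, 6, 5]
j=6: A[6]=6 > 5 → no swap
j=7: A[7]=4 ≤ 5 → i=4, swap A[4],A[7] → [4, 4, 5, 4, 4, 8, 6, 6, 8, 6, 5]
j=8: A[8]=8 > 5 → no swap
j=9: A[9]=6 > 5 → no swap
(after j=9) A = [4, 4, 5, 4, 4, 8, 6, 6, 8, 6, 5]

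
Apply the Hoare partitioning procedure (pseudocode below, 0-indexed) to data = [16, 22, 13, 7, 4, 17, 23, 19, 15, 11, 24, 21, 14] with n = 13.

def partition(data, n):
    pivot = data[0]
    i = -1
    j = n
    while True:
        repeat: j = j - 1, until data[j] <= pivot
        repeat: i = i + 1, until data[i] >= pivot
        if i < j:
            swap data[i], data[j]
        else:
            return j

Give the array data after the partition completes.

[14, 11, 13, 7, 4, 15, 23, 19, 17, 22, 24, 21, 16]

pivot=16
j stops at 12 (14), i stops at 0 (16); swap ⇒ [14, 22, 13, 7, 4, 17, 23, 19, 15, 11, 24, 21, 16]
j stops at 9 (11), i stops at 1 (22); swap ⇒ [14, 11, 13, 7, 4, 17, 23, 19, 15, 22, 24, 21, 16]
j stops at 8 (15), i stops at 5 (17); swap ⇒ [14, 11, 13, 7, 4, 15, 23, 19, 17, 22, 24, 21, 16]
j stops at 5, i stops at 6; i≥j ⇒ return 5. data=[14, 11, 13, 7, 4, 15, 23, 19, 17, 22, 24, 21, 16]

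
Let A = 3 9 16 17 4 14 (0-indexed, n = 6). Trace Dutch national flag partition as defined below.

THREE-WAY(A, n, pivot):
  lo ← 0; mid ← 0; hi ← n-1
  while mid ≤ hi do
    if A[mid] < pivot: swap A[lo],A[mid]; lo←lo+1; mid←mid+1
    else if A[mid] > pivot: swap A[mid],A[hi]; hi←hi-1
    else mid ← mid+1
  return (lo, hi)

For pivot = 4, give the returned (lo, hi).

lo=0 mid=0 hi=5
3<4: swap(0,0), lo=1 mid=1 ⇒ 3 9 16 17 4 14
9>4: swap(1,5), hi=4 ⇒ 3 14 16 17 4 9
14>4: swap(1,4), hi=3 ⇒ 3 4 16 17 14 9
4=4: mid=2
16>4: swap(2,3), hi=2 ⇒ 3 4 17 16 14 9
17>4: swap(2,2), hi=1 ⇒ 3 4 17 16 14 9
done. lo=1 hi=1; A=3 4 17 16 14 9

(1, 1)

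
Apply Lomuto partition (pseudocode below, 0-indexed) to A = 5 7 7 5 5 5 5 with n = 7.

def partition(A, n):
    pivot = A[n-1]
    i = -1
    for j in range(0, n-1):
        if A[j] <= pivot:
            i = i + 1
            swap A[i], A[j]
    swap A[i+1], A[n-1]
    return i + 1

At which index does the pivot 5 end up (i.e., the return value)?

4

pivot = A[6] = 5; i = -1
j=0: A[0]=5 ≤ 5 → i=0, swap A[0],A[0] (no change) → 5 7 7 5 5 5 5
j=1: A[1]=7 > 5 → no swap
j=2: A[2]=7 > 5 → no swap
j=3: A[3]=5 ≤ 5 → i=1, swap A[1],A[3] → 5 5 7 7 5 5 5
j=4: A[4]=5 ≤ 5 → i=2, swap A[2],A[4] → 5 5 5 7 7 5 5
j=5: A[5]=5 ≤ 5 → i=3, swap A[3],A[5] → 5 5 5 5 7 7 5
final swap A[4],A[6] → 5 5 5 5 5 7 7; return 4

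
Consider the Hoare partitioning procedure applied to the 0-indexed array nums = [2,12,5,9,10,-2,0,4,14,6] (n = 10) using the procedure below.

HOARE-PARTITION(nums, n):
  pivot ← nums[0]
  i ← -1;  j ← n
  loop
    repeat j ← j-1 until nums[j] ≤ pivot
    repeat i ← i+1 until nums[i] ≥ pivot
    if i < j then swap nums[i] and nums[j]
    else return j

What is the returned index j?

pivot=2
j stops at 6 (0), i stops at 0 (2); swap ⇒ [0,12,5,9,10,-2,2,4,14,6]
j stops at 5 (-2), i stops at 1 (12); swap ⇒ [0,-2,5,9,10,12,2,4,14,6]
j stops at 1, i stops at 2; i≥j ⇒ return 1. nums=[0,-2,5,9,10,12,2,4,14,6]

1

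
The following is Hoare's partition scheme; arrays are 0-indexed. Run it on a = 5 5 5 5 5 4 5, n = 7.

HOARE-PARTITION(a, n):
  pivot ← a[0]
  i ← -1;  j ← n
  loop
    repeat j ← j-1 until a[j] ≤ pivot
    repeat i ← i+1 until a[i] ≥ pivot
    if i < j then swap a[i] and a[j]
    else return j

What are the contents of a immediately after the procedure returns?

5 4 5 5 5 5 5

pivot = a[0] = 5; i = -1, j = 7
j→6 (a[6]=5≤5), i→0 (a[0]=5≥5); i<j, swap → 5 5 5 5 5 4 5
j→5 (a[5]=4≤5), i→1 (a[1]=5≥5); i<j, swap → 5 4 5 5 5 5 5
j→4 (a[4]=5≤5), i→2 (a[2]=5≥5); i<j, swap → 5 4 5 5 5 5 5
j→3, i→3; i≥j, return j=3. a = 5 4 5 5 5 5 5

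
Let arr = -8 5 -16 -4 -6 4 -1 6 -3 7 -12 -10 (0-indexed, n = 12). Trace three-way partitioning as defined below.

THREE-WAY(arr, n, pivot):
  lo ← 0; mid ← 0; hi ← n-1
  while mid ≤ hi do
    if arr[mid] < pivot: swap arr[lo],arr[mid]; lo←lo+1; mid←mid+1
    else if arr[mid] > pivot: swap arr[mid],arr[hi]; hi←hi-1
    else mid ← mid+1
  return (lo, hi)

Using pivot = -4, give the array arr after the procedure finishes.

pivot = -4; lo=0, mid=0, hi=11
arr[mid]=-8<-4: swap arr[0],arr[0]; lo=1,mid=1 → -8 5 -16 -4 -6 4 -1 6 -3 7 -12 -10
arr[mid]=5>-4: swap arr[1],arr[11]; hi=10 → -8 -10 -16 -4 -6 4 -1 6 -3 7 -12 5
arr[mid]=-10<-4: swap arr[1],arr[1]; lo=2,mid=2 → -8 -10 -16 -4 -6 4 -1 6 -3 7 -12 5
arr[mid]=-16<-4: swap arr[2],arr[2]; lo=3,mid=3 → -8 -10 -16 -4 -6 4 -1 6 -3 7 -12 5
arr[mid]=-4=-4: mid=4
arr[mid]=-6<-4: swap arr[3],arr[4]; lo=4,mid=5 → -8 -10 -16 -6 -4 4 -1 6 -3 7 -12 5
arr[mid]=4>-4: swap arr[5],arr[10]; hi=9 → -8 -10 -16 -6 -4 -12 -1 6 -3 7 4 5
arr[mid]=-12<-4: swap arr[4],arr[5]; lo=5,mid=6 → -8 -10 -16 -6 -12 -4 -1 6 -3 7 4 5
arr[mid]=-1>-4: swap arr[6],arr[9]; hi=8 → -8 -10 -16 -6 -12 -4 7 6 -3 -1 4 5
arr[mid]=7>-4: swap arr[6],arr[8]; hi=7 → -8 -10 -16 -6 -12 -4 -3 6 7 -1 4 5
arr[mid]=-3>-4: swap arr[6],arr[7]; hi=6 → -8 -10 -16 -6 -12 -4 6 -3 7 -1 4 5
arr[mid]=6>-4: swap arr[6],arr[6]; hi=5 → -8 -10 -16 -6 -12 -4 6 -3 7 -1 4 5
end: lo=5, hi=5; arr = -8 -10 -16 -6 -12 -4 6 -3 7 -1 4 5

-8 -10 -16 -6 -12 -4 6 -3 7 -1 4 5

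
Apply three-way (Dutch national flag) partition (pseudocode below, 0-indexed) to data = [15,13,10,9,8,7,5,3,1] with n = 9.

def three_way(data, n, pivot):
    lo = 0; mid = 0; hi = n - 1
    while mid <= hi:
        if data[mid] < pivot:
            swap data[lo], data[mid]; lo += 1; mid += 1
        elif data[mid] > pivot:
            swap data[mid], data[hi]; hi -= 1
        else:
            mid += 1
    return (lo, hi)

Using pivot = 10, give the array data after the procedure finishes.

[1,3,9,8,7,5,10,13,15]

pivot = 10; lo=0, mid=0, hi=8
data[mid]=15>10: swap data[0],data[8]; hi=7 → [1,13,10,9,8,7,5,3,15]
data[mid]=1<10: swap data[0],data[0]; lo=1,mid=1 → [1,13,10,9,8,7,5,3,15]
data[mid]=13>10: swap data[1],data[7]; hi=6 → [1,3,10,9,8,7,5,13,15]
data[mid]=3<10: swap data[1],data[1]; lo=2,mid=2 → [1,3,10,9,8,7,5,13,15]
data[mid]=10=10: mid=3
data[mid]=9<10: swap data[2],data[3]; lo=3,mid=4 → [1,3,9,10,8,7,5,13,15]
data[mid]=8<10: swap data[3],data[4]; lo=4,mid=5 → [1,3,9,8,10,7,5,13,15]
data[mid]=7<10: swap data[4],data[5]; lo=5,mid=6 → [1,3,9,8,7,10,5,13,15]
data[mid]=5<10: swap data[5],data[6]; lo=6,mid=7 → [1,3,9,8,7,5,10,13,15]
end: lo=6, hi=6; data = [1,3,9,8,7,5,10,13,15]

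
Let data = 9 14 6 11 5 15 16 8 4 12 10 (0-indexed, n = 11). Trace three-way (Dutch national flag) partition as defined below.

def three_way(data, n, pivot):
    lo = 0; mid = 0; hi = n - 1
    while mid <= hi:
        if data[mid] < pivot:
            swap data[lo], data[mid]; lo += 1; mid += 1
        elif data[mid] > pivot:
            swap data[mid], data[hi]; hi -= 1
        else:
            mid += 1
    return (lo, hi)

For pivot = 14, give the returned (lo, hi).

(8, 8)

pivot = 14; lo=0, mid=0, hi=10
data[mid]=9<14: swap data[0],data[0]; lo=1,mid=1 → 9 14 6 11 5 15 16 8 4 12 10
data[mid]=14=14: mid=2
data[mid]=6<14: swap data[1],data[2]; lo=2,mid=3 → 9 6 14 11 5 15 16 8 4 12 10
data[mid]=11<14: swap data[2],data[3]; lo=3,mid=4 → 9 6 11 14 5 15 16 8 4 12 10
data[mid]=5<14: swap data[3],data[4]; lo=4,mid=5 → 9 6 11 5 14 15 16 8 4 12 10
data[mid]=15>14: swap data[5],data[10]; hi=9 → 9 6 11 5 14 10 16 8 4 12 15
data[mid]=10<14: swap data[4],data[5]; lo=5,mid=6 → 9 6 11 5 10 14 16 8 4 12 15
data[mid]=16>14: swap data[6],data[9]; hi=8 → 9 6 11 5 10 14 12 8 4 16 15
data[mid]=12<14: swap data[5],data[6]; lo=6,mid=7 → 9 6 11 5 10 12 14 8 4 16 15
data[mid]=8<14: swap data[6],data[7]; lo=7,mid=8 → 9 6 11 5 10 12 8 14 4 16 15
data[mid]=4<14: swap data[7],data[8]; lo=8,mid=9 → 9 6 11 5 10 12 8 4 14 16 15
end: lo=8, hi=8; data = 9 6 11 5 10 12 8 4 14 16 15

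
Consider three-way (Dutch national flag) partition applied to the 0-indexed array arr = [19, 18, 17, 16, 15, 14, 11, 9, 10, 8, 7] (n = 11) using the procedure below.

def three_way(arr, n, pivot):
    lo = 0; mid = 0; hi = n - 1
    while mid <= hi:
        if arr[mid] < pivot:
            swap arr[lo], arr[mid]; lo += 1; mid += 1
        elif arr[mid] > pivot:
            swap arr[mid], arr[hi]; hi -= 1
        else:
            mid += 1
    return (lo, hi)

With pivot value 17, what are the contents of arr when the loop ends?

[7, 8, 16, 15, 14, 11, 9, 10, 17, 18, 19]

lo=0 mid=0 hi=10
19>17: swap(0,10), hi=9 ⇒ [7, 18, 17, 16, 15, 14, 11, 9, 10, 8, 19]
7<17: swap(0,0), lo=1 mid=1 ⇒ [7, 18, 17, 16, 15, 14, 11, 9, 10, 8, 19]
18>17: swap(1,9), hi=8 ⇒ [7, 8, 17, 16, 15, 14, 11, 9, 10, 18, 19]
8<17: swap(1,1), lo=2 mid=2 ⇒ [7, 8, 17, 16, 15, 14, 11, 9, 10, 18, 19]
17=17: mid=3
16<17: swap(2,3), lo=3 mid=4 ⇒ [7, 8, 16, 17, 15, 14, 11, 9, 10, 18, 19]
15<17: swap(3,4), lo=4 mid=5 ⇒ [7, 8, 16, 15, 17, 14, 11, 9, 10, 18, 19]
14<17: swap(4,5), lo=5 mid=6 ⇒ [7, 8, 16, 15, 14, 17, 11, 9, 10, 18, 19]
11<17: swap(5,6), lo=6 mid=7 ⇒ [7, 8, 16, 15, 14, 11, 17, 9, 10, 18, 19]
9<17: swap(6,7), lo=7 mid=8 ⇒ [7, 8, 16, 15, 14, 11, 9, 17, 10, 18, 19]
10<17: swap(7,8), lo=8 mid=9 ⇒ [7, 8, 16, 15, 14, 11, 9, 10, 17, 18, 19]
done. lo=8 hi=8; arr=[7, 8, 16, 15, 14, 11, 9, 10, 17, 18, 19]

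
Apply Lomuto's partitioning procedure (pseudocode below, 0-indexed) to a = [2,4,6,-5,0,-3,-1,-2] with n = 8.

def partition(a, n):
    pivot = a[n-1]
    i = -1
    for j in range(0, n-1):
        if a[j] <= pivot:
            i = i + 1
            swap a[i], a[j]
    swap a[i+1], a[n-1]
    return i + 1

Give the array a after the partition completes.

pivot=-2, i=-1
j=0: 2>-2, skip
j=1: 4>-2, skip
j=2: 6>-2, skip
j=3: -5≤-2, i=0, swap(0,3) ⇒ [-5,4,6,2,0,-3,-1,-2]
j=4: 0>-2, skip
j=5: -3≤-2, i=1, swap(1,5) ⇒ [-5,-3,6,2,0,4,-1,-2]
j=6: -1>-2, skip
swap(2,7) ⇒ [-5,-3,-2,2,0,4,-1,6]; return 2

[-5,-3,-2,2,0,4,-1,6]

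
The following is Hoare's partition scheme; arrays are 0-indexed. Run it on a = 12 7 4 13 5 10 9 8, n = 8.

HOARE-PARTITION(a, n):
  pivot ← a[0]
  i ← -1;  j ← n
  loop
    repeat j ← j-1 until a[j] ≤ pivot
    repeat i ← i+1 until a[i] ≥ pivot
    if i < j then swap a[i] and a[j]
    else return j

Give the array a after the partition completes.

pivot=12
j stops at 7 (8), i stops at 0 (12); swap ⇒ 8 7 4 13 5 10 9 12
j stops at 6 (9), i stops at 3 (13); swap ⇒ 8 7 4 9 5 10 13 12
j stops at 5, i stops at 6; i≥j ⇒ return 5. a=8 7 4 9 5 10 13 12

8 7 4 9 5 10 13 12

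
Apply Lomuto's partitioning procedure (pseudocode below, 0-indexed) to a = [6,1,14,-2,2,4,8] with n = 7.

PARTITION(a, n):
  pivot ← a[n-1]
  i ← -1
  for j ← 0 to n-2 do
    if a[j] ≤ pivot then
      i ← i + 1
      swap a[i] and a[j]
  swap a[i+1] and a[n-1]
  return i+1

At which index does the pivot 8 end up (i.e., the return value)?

pivot = a[6] = 8; i = -1
j=0: a[0]=6 ≤ 8 → i=0, swap a[0],a[0] (no change) → [6,1,14,-2,2,4,8]
j=1: a[1]=1 ≤ 8 → i=1, swap a[1],a[1] (no change) → [6,1,14,-2,2,4,8]
j=2: a[2]=14 > 8 → no swap
j=3: a[3]=-2 ≤ 8 → i=2, swap a[2],a[3] → [6,1,-2,14,2,4,8]
j=4: a[4]=2 ≤ 8 → i=3, swap a[3],a[4] → [6,1,-2,2,14,4,8]
j=5: a[5]=4 ≤ 8 → i=4, swap a[4],a[5] → [6,1,-2,2,4,14,8]
final swap a[5],a[6] → [6,1,-2,2,4,8,14]; return 5

5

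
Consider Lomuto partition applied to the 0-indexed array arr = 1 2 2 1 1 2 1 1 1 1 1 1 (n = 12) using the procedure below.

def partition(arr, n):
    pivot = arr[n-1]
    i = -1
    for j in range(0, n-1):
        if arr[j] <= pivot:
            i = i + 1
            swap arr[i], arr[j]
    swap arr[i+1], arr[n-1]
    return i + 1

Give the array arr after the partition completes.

1 1 1 1 1 1 1 1 1 2 2 2

pivot=1, i=-1
j=0: 1≤1, i=0, swap(0,0) ⇒ 1 2 2 1 1 2 1 1 1 1 1 1
j=1: 2>1, skip
j=2: 2>1, skip
j=3: 1≤1, i=1, swap(1,3) ⇒ 1 1 2 2 1 2 1 1 1 1 1 1
j=4: 1≤1, i=2, swap(2,4) ⇒ 1 1 1 2 2 2 1 1 1 1 1 1
j=5: 2>1, skip
j=6: 1≤1, i=3, swap(3,6) ⇒ 1 1 1 1 2 2 2 1 1 1 1 1
j=7: 1≤1, i=4, swap(4,7) ⇒ 1 1 1 1 1 2 2 2 1 1 1 1
j=8: 1≤1, i=5, swap(5,8) ⇒ 1 1 1 1 1 1 2 2 2 1 1 1
j=9: 1≤1, i=6, swap(6,9) ⇒ 1 1 1 1 1 1 1 2 2 2 1 1
j=10: 1≤1, i=7, swap(7,10) ⇒ 1 1 1 1 1 1 1 1 2 2 2 1
swap(8,11) ⇒ 1 1 1 1 1 1 1 1 1 2 2 2; return 8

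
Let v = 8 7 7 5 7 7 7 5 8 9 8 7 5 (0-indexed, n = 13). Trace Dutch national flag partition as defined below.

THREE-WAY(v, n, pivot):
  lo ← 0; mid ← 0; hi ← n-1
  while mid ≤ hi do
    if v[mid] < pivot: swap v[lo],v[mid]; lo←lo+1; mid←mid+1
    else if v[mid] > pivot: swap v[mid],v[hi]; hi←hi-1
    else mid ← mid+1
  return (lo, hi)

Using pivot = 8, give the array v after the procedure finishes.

lo=0 mid=0 hi=12
8=8: mid=1
7<8: swap(0,1), lo=1 mid=2 ⇒ 7 8 7 5 7 7 7 5 8 9 8 7 5
7<8: swap(1,2), lo=2 mid=3 ⇒ 7 7 8 5 7 7 7 5 8 9 8 7 5
5<8: swap(2,3), lo=3 mid=4 ⇒ 7 7 5 8 7 7 7 5 8 9 8 7 5
7<8: swap(3,4), lo=4 mid=5 ⇒ 7 7 5 7 8 7 7 5 8 9 8 7 5
7<8: swap(4,5), lo=5 mid=6 ⇒ 7 7 5 7 7 8 7 5 8 9 8 7 5
7<8: swap(5,6), lo=6 mid=7 ⇒ 7 7 5 7 7 7 8 5 8 9 8 7 5
5<8: swap(6,7), lo=7 mid=8 ⇒ 7 7 5 7 7 7 5 8 8 9 8 7 5
8=8: mid=9
9>8: swap(9,12), hi=11 ⇒ 7 7 5 7 7 7 5 8 8 5 8 7 9
5<8: swap(7,9), lo=8 mid=10 ⇒ 7 7 5 7 7 7 5 5 8 8 8 7 9
8=8: mid=11
7<8: swap(8,11), lo=9 mid=12 ⇒ 7 7 5 7 7 7 5 5 7 8 8 8 9
done. lo=9 hi=11; v=7 7 5 7 7 7 5 5 7 8 8 8 9

7 7 5 7 7 7 5 5 7 8 8 8 9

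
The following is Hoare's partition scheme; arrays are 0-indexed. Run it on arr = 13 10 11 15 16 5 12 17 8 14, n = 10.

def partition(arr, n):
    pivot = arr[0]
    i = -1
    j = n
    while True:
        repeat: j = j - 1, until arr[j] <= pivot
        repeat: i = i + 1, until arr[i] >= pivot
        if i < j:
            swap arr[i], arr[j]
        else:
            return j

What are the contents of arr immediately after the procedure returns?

pivot = arr[0] = 13; i = -1, j = 10
j→8 (arr[8]=8≤13), i→0 (arr[0]=13≥13); i<j, swap → 8 10 11 15 16 5 12 17 13 14
j→6 (arr[6]=12≤13), i→3 (arr[3]=15≥13); i<j, swap → 8 10 11 12 16 5 15 17 13 14
j→5 (arr[5]=5≤13), i→4 (arr[4]=16≥13); i<j, swap → 8 10 11 12 5 16 15 17 13 14
j→4, i→5; i≥j, return j=4. arr = 8 10 11 12 5 16 15 17 13 14

8 10 11 12 5 16 15 17 13 14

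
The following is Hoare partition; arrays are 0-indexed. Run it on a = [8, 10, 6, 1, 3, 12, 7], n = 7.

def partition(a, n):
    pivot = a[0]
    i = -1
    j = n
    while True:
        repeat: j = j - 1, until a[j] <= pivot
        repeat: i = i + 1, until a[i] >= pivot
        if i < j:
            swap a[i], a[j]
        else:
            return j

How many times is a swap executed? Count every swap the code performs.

2

pivot = a[0] = 8; i = -1, j = 7
j→6 (a[6]=7≤8), i→0 (a[0]=8≥8); i<j, swap → [7, 10, 6, 1, 3, 12, 8]
j→4 (a[4]=3≤8), i→1 (a[1]=10≥8); i<j, swap → [7, 3, 6, 1, 10, 12, 8]
j→3, i→4; i≥j, return j=3. a = [7, 3, 6, 1, 10, 12, 8]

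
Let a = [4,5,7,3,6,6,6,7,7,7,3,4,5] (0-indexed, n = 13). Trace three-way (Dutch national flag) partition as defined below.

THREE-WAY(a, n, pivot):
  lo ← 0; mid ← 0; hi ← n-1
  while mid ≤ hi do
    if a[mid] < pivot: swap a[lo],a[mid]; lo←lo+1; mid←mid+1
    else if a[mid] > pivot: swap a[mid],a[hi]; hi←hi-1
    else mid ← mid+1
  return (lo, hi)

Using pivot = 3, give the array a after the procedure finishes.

pivot = 3; lo=0, mid=0, hi=12
a[mid]=4>3: swap a[0],a[12]; hi=11 → [5,5,7,3,6,6,6,7,7,7,3,4,4]
a[mid]=5>3: swap a[0],a[11]; hi=10 → [4,5,7,3,6,6,6,7,7,7,3,5,4]
a[mid]=4>3: swap a[0],a[10]; hi=9 → [3,5,7,3,6,6,6,7,7,7,4,5,4]
a[mid]=3=3: mid=1
a[mid]=5>3: swap a[1],a[9]; hi=8 → [3,7,7,3,6,6,6,7,7,5,4,5,4]
a[mid]=7>3: swap a[1],a[8]; hi=7 → [3,7,7,3,6,6,6,7,7,5,4,5,4]
a[mid]=7>3: swap a[1],a[7]; hi=6 → [3,7,7,3,6,6,6,7,7,5,4,5,4]
a[mid]=7>3: swap a[1],a[6]; hi=5 → [3,6,7,3,6,6,7,7,7,5,4,5,4]
a[mid]=6>3: swap a[1],a[5]; hi=4 → [3,6,7,3,6,6,7,7,7,5,4,5,4]
a[mid]=6>3: swap a[1],a[4]; hi=3 → [3,6,7,3,6,6,7,7,7,5,4,5,4]
a[mid]=6>3: swap a[1],a[3]; hi=2 → [3,3,7,6,6,6,7,7,7,5,4,5,4]
a[mid]=3=3: mid=2
a[mid]=7>3: swap a[2],a[2]; hi=1 → [3,3,7,6,6,6,7,7,7,5,4,5,4]
end: lo=0, hi=1; a = [3,3,7,6,6,6,7,7,7,5,4,5,4]

[3,3,7,6,6,6,7,7,7,5,4,5,4]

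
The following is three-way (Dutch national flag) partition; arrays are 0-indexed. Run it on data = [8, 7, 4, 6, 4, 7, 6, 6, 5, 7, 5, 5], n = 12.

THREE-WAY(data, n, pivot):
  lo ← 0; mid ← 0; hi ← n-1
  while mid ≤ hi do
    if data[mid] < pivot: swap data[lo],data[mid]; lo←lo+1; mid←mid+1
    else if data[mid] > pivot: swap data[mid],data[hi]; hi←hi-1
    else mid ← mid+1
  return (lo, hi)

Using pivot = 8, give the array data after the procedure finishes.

[7, 4, 6, 4, 7, 6, 6, 5, 7, 5, 5, 8]

pivot = 8; lo=0, mid=0, hi=11
data[mid]=8=8: mid=1
data[mid]=7<8: swap data[0],data[1]; lo=1,mid=2 → [7, 8, 4, 6, 4, 7, 6, 6, 5, 7, 5, 5]
data[mid]=4<8: swap data[1],data[2]; lo=2,mid=3 → [7, 4, 8, 6, 4, 7, 6, 6, 5, 7, 5, 5]
data[mid]=6<8: swap data[2],data[3]; lo=3,mid=4 → [7, 4, 6, 8, 4, 7, 6, 6, 5, 7, 5, 5]
data[mid]=4<8: swap data[3],data[4]; lo=4,mid=5 → [7, 4, 6, 4, 8, 7, 6, 6, 5, 7, 5, 5]
data[mid]=7<8: swap data[4],data[5]; lo=5,mid=6 → [7, 4, 6, 4, 7, 8, 6, 6, 5, 7, 5, 5]
data[mid]=6<8: swap data[5],data[6]; lo=6,mid=7 → [7, 4, 6, 4, 7, 6, 8, 6, 5, 7, 5, 5]
data[mid]=6<8: swap data[6],data[7]; lo=7,mid=8 → [7, 4, 6, 4, 7, 6, 6, 8, 5, 7, 5, 5]
data[mid]=5<8: swap data[7],data[8]; lo=8,mid=9 → [7, 4, 6, 4, 7, 6, 6, 5, 8, 7, 5, 5]
data[mid]=7<8: swap data[8],data[9]; lo=9,mid=10 → [7, 4, 6, 4, 7, 6, 6, 5, 7, 8, 5, 5]
data[mid]=5<8: swap data[9],data[10]; lo=10,mid=11 → [7, 4, 6, 4, 7, 6, 6, 5, 7, 5, 8, 5]
data[mid]=5<8: swap data[10],data[11]; lo=11,mid=12 → [7, 4, 6, 4, 7, 6, 6, 5, 7, 5, 5, 8]
end: lo=11, hi=11; data = [7, 4, 6, 4, 7, 6, 6, 5, 7, 5, 5, 8]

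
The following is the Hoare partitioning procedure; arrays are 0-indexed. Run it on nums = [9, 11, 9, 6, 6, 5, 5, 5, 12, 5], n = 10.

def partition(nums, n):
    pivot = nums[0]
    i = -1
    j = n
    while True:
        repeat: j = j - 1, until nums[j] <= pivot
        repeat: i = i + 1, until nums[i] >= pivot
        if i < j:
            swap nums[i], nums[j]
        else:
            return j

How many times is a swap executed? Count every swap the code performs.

3

pivot = nums[0] = 9; i = -1, j = 10
j→9 (nums[9]=5≤9), i→0 (nums[0]=9≥9); i<j, swap → [5, 11, 9, 6, 6, 5, 5, 5, 12, 9]
j→7 (nums[7]=5≤9), i→1 (nums[1]=11≥9); i<j, swap → [5, 5, 9, 6, 6, 5, 5, 11, 12, 9]
j→6 (nums[6]=5≤9), i→2 (nums[2]=9≥9); i<j, swap → [5, 5, 5, 6, 6, 5, 9, 11, 12, 9]
j→5, i→6; i≥j, return j=5. nums = [5, 5, 5, 6, 6, 5, 9, 11, 12, 9]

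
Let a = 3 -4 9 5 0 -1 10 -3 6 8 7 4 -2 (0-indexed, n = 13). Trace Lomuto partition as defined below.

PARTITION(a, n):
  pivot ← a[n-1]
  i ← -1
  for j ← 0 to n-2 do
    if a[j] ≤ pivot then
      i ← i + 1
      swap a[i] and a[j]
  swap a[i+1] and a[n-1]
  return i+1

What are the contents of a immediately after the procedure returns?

pivot = a[12] = -2; i = -1
j=0: a[0]=3 > -2 → no swap
j=1: a[1]=-4 ≤ -2 → i=0, swap a[0],a[1] → -4 3 9 5 0 -1 10 -3 6 8 7 4 -2
j=2: a[2]=9 > -2 → no swap
j=3: a[3]=5 > -2 → no swap
j=4: a[4]=0 > -2 → no swap
j=5: a[5]=-1 > -2 → no swap
j=6: a[6]=10 > -2 → no swap
j=7: a[7]=-3 ≤ -2 → i=1, swap a[1],a[7] → -4 -3 9 5 0 -1 10 3 6 8 7 4 -2
j=8: a[8]=6 > -2 → no swap
j=9: a[9]=8 > -2 → no swap
j=10: a[10]=7 > -2 → no swap
j=11: a[11]=4 > -2 → no swap
final swap a[2],a[12] → -4 -3 -2 5 0 -1 10 3 6 8 7 4 9; return 2

-4 -3 -2 5 0 -1 10 3 6 8 7 4 9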